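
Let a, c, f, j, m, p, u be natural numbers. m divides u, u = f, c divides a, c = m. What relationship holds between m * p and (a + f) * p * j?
m * p divides (a + f) * p * j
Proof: From c = m and c divides a, m divides a. u = f and m divides u, thus m divides f. m divides a, so m divides a + f. Then m * p divides (a + f) * p. Then m * p divides (a + f) * p * j.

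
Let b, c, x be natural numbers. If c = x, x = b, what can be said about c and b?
c = b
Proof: c = x and x = b. By transitivity, c = b.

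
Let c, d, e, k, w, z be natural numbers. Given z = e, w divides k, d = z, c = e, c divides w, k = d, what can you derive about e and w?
e = w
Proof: k = d and d = z, thus k = z. z = e, so k = e. Since w divides k, w divides e. c = e and c divides w, so e divides w. Since w divides e, w = e. Then e = w.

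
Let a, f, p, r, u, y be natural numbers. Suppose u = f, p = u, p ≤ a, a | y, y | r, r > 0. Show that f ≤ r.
Because p = u and p ≤ a, u ≤ a. u = f, so f ≤ a. From a | y and y | r, a | r. Since r > 0, a ≤ r. Since f ≤ a, f ≤ r.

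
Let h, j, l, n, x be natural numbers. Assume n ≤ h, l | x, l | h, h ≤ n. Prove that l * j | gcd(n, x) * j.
h ≤ n and n ≤ h, therefore h = n. Since l | h, l | n. From l | x, l | gcd(n, x). Then l * j | gcd(n, x) * j.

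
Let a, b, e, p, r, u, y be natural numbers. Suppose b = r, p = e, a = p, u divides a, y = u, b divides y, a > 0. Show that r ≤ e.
a = p and p = e, hence a = e. Because y = u and b divides y, b divides u. From u divides a, b divides a. From a > 0, b ≤ a. Since a = e, b ≤ e. Since b = r, r ≤ e.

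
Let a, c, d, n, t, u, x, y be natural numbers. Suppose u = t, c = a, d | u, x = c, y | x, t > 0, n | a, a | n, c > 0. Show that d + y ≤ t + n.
Since u = t and d | u, d | t. t > 0, so d ≤ t. a | n and n | a, thus a = n. Since c = a, c = n. x = c and y | x, so y | c. c > 0, so y ≤ c. c = n, so y ≤ n. Since d ≤ t, d + y ≤ t + n.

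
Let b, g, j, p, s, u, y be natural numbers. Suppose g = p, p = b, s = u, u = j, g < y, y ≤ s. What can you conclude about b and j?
b < j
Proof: Since g = p and p = b, g = b. s = u and u = j, thus s = j. g < y and y ≤ s, thus g < s. s = j, so g < j. g = b, so b < j.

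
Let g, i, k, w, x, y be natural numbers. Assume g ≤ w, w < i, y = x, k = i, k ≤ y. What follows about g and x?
g < x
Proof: k = i and k ≤ y, therefore i ≤ y. Since y = x, i ≤ x. w < i, so w < x. Since g ≤ w, g < x.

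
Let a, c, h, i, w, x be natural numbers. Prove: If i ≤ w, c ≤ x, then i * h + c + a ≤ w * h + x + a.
i ≤ w. By multiplying by a non-negative, i * h ≤ w * h. From c ≤ x, i * h + c ≤ w * h + x. Then i * h + c + a ≤ w * h + x + a.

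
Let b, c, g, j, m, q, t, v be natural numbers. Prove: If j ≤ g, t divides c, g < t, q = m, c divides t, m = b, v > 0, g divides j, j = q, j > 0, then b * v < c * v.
q = m and m = b, thus q = b. j = q, so j = b. t divides c and c divides t, so t = c. Since g divides j and j > 0, g ≤ j. From j ≤ g, g = j. g < t, so j < t. t = c, so j < c. j = b, so b < c. From v > 0, by multiplying by a positive, b * v < c * v.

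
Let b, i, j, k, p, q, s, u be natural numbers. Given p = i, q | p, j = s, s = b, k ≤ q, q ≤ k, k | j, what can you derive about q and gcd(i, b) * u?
q | gcd(i, b) * u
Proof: Since p = i and q | p, q | i. j = s and s = b, thus j = b. From k ≤ q and q ≤ k, k = q. Since k | j, q | j. j = b, so q | b. Since q | i, q | gcd(i, b). Then q | gcd(i, b) * u.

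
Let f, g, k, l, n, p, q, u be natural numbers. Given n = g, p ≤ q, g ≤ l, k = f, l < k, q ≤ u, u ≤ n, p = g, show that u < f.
Since p ≤ q and q ≤ u, p ≤ u. p = g, so g ≤ u. n = g and u ≤ n, therefore u ≤ g. g ≤ u, so g = u. k = f and l < k, so l < f. g ≤ l, so g < f. Since g = u, u < f.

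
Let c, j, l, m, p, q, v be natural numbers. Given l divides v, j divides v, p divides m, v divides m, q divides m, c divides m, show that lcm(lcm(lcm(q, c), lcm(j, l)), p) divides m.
q divides m and c divides m, hence lcm(q, c) divides m. j divides v and l divides v, so lcm(j, l) divides v. Since v divides m, lcm(j, l) divides m. Since lcm(q, c) divides m, lcm(lcm(q, c), lcm(j, l)) divides m. p divides m, so lcm(lcm(lcm(q, c), lcm(j, l)), p) divides m.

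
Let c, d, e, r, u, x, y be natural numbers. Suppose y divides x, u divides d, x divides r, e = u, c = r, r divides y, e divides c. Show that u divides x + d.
r divides y and y divides x, therefore r divides x. Since x divides r, r = x. Since c = r and e divides c, e divides r. Since e = u, u divides r. Since r = x, u divides x. Since u divides d, u divides x + d.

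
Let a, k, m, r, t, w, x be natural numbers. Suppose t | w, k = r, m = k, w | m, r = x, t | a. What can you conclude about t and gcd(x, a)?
t | gcd(x, a)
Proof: From m = k and k = r, m = r. Because w | m, w | r. r = x, so w | x. Because t | w, t | x. t | a, so t | gcd(x, a).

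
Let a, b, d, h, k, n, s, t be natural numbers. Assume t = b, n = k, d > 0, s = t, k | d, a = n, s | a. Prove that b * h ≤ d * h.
From a = n and n = k, a = k. Since s | a, s | k. k | d, so s | d. Since s = t, t | d. Since d > 0, t ≤ d. t = b, so b ≤ d. Then b * h ≤ d * h.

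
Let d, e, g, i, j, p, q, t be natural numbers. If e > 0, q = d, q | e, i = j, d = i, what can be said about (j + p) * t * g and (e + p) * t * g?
(j + p) * t * g ≤ (e + p) * t * g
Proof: From q = d and d = i, q = i. From q | e and e > 0, q ≤ e. q = i, so i ≤ e. i = j, so j ≤ e. Then j + p ≤ e + p. Then (j + p) * t ≤ (e + p) * t. Then (j + p) * t * g ≤ (e + p) * t * g.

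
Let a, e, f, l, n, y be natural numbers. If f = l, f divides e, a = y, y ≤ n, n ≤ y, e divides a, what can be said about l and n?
l divides n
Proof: Since f = l and f divides e, l divides e. y ≤ n and n ≤ y, therefore y = n. Since a = y, a = n. Since e divides a, e divides n. l divides e, so l divides n.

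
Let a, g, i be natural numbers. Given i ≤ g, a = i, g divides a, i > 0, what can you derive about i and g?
i = g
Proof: From a = i and g divides a, g divides i. Since i > 0, g ≤ i. Since i ≤ g, i = g.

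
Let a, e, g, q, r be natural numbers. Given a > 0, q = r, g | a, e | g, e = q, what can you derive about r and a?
r ≤ a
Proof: Since e = q and q = r, e = r. e | g and g | a, so e | a. a > 0, so e ≤ a. From e = r, r ≤ a.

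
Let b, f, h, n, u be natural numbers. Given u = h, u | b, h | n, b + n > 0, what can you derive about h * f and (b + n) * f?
h * f ≤ (b + n) * f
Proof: From u = h and u | b, h | b. h | n, so h | b + n. Since b + n > 0, h ≤ b + n. Then h * f ≤ (b + n) * f.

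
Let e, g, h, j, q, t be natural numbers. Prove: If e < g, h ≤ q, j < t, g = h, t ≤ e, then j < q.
Since g = h and e < g, e < h. From h ≤ q, e < q. Since t ≤ e, t < q. Since j < t, j < q.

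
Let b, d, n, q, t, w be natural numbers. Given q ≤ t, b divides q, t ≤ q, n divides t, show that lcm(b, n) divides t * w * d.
q ≤ t and t ≤ q, so q = t. b divides q, so b divides t. Since n divides t, lcm(b, n) divides t. Then lcm(b, n) divides t * w. Then lcm(b, n) divides t * w * d.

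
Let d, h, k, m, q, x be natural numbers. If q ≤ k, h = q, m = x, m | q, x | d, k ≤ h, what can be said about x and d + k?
x | d + k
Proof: Because h = q and k ≤ h, k ≤ q. q ≤ k, so q = k. m = x and m | q, therefore x | q. Since q = k, x | k. Since x | d, x | d + k.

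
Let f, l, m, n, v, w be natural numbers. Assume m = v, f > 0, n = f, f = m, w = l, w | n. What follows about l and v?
l ≤ v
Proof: Since f = m and m = v, f = v. n = f and w | n, therefore w | f. Since f > 0, w ≤ f. From w = l, l ≤ f. f = v, so l ≤ v.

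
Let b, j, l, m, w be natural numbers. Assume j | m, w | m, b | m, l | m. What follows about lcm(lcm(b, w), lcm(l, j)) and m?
lcm(lcm(b, w), lcm(l, j)) | m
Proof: From b | m and w | m, lcm(b, w) | m. Because l | m and j | m, lcm(l, j) | m. lcm(b, w) | m, so lcm(lcm(b, w), lcm(l, j)) | m.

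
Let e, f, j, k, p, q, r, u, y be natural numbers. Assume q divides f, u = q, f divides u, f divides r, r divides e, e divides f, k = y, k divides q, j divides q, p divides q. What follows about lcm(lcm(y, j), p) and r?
lcm(lcm(y, j), p) divides r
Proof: u = q and f divides u, hence f divides q. q divides f, so q = f. r divides e and e divides f, hence r divides f. f divides r, so f = r. Since q = f, q = r. From k = y and k divides q, y divides q. From j divides q, lcm(y, j) divides q. p divides q, so lcm(lcm(y, j), p) divides q. Since q = r, lcm(lcm(y, j), p) divides r.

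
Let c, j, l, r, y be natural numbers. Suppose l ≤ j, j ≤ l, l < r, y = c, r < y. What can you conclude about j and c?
j < c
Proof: l ≤ j and j ≤ l, therefore l = j. y = c and r < y, therefore r < c. Since l < r, l < c. Since l = j, j < c.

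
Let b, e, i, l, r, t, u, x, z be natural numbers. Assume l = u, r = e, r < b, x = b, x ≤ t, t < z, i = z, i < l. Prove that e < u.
x = b and x ≤ t, hence b ≤ t. Since r < b, r < t. Because r = e, e < t. t < z, so e < z. From i = z and i < l, z < l. From e < z, e < l. l = u, so e < u.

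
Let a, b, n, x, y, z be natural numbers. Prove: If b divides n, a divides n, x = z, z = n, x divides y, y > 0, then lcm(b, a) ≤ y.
Since b divides n and a divides n, lcm(b, a) divides n. From x = z and z = n, x = n. Since x divides y, n divides y. Since lcm(b, a) divides n, lcm(b, a) divides y. y > 0, so lcm(b, a) ≤ y.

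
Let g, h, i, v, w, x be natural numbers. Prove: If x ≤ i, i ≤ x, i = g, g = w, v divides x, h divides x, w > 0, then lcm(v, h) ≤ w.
x ≤ i and i ≤ x, therefore x = i. Since i = g, x = g. g = w, so x = w. v divides x and h divides x, so lcm(v, h) divides x. x = w, so lcm(v, h) divides w. Since w > 0, lcm(v, h) ≤ w.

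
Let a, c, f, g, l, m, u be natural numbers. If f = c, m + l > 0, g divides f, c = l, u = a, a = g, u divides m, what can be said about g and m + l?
g ≤ m + l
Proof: u = a and u divides m, so a divides m. a = g, so g divides m. Because f = c and g divides f, g divides c. c = l, so g divides l. g divides m, so g divides m + l. m + l > 0, so g ≤ m + l.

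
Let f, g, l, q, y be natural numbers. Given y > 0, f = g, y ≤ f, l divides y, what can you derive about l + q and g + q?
l + q ≤ g + q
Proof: l divides y and y > 0, hence l ≤ y. y ≤ f, so l ≤ f. Since f = g, l ≤ g. Then l + q ≤ g + q.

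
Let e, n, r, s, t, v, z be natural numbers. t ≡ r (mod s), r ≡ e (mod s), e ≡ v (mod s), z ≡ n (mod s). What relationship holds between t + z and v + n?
t + z ≡ v + n (mod s)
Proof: t ≡ r (mod s) and r ≡ e (mod s), so t ≡ e (mod s). Since e ≡ v (mod s), t ≡ v (mod s). z ≡ n (mod s), so t + z ≡ v + n (mod s).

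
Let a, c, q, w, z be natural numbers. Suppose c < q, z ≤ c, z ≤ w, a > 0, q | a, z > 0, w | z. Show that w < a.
w | z and z > 0, thus w ≤ z. Since z ≤ w, z = w. Because q | a and a > 0, q ≤ a. c < q, so c < a. Since z ≤ c, z < a. Since z = w, w < a.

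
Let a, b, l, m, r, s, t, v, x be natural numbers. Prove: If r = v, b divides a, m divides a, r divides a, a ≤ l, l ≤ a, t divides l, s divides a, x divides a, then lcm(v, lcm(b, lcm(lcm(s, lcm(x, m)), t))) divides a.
r = v and r divides a, therefore v divides a. x divides a and m divides a, therefore lcm(x, m) divides a. Since s divides a, lcm(s, lcm(x, m)) divides a. l ≤ a and a ≤ l, thus l = a. t divides l, so t divides a. Since lcm(s, lcm(x, m)) divides a, lcm(lcm(s, lcm(x, m)), t) divides a. b divides a, so lcm(b, lcm(lcm(s, lcm(x, m)), t)) divides a. Since v divides a, lcm(v, lcm(b, lcm(lcm(s, lcm(x, m)), t))) divides a.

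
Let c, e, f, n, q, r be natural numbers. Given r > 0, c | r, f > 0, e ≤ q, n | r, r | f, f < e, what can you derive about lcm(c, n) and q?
lcm(c, n) < q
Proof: From c | r and n | r, lcm(c, n) | r. Since r > 0, lcm(c, n) ≤ r. Since r | f and f > 0, r ≤ f. From lcm(c, n) ≤ r, lcm(c, n) ≤ f. From f < e and e ≤ q, f < q. lcm(c, n) ≤ f, so lcm(c, n) < q.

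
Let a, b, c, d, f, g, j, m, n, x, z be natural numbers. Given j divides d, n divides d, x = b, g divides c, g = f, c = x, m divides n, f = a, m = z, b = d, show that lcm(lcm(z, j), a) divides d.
m = z and m divides n, hence z divides n. Since n divides d, z divides d. Since j divides d, lcm(z, j) divides d. c = x and x = b, therefore c = b. Since b = d, c = d. g = f and g divides c, so f divides c. Since f = a, a divides c. Since c = d, a divides d. From lcm(z, j) divides d, lcm(lcm(z, j), a) divides d.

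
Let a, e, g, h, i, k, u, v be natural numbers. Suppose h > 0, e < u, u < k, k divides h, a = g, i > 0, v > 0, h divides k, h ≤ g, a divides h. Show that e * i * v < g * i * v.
k divides h and h divides k, so k = h. Because a = g and a divides h, g divides h. h > 0, so g ≤ h. Since h ≤ g, h = g. k = h, so k = g. From e < u and u < k, e < k. k = g, so e < g. Since i > 0, by multiplying by a positive, e * i < g * i. Using v > 0 and multiplying by a positive, e * i * v < g * i * v.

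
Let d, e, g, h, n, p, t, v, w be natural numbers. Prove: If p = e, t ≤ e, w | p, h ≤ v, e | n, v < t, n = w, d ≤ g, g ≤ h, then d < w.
From n = w and e | n, e | w. p = e and w | p, so w | e. e | w, so e = w. From g ≤ h and h ≤ v, g ≤ v. v < t, so g < t. t ≤ e, so g < e. From d ≤ g, d < e. e = w, so d < w.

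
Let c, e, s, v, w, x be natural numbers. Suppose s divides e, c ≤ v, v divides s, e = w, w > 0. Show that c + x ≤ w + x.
e = w and s divides e, so s divides w. Since v divides s, v divides w. Since w > 0, v ≤ w. Since c ≤ v, c ≤ w. Then c + x ≤ w + x.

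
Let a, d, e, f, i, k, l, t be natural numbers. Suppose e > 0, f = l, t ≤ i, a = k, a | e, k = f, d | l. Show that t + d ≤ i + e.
Because k = f and f = l, k = l. a = k and a | e, thus k | e. Since k = l, l | e. From d | l, d | e. e > 0, so d ≤ e. Since t ≤ i, t + d ≤ i + e.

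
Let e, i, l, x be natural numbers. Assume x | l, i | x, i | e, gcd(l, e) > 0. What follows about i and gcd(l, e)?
i ≤ gcd(l, e)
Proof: i | x and x | l, hence i | l. Since i | e, i | gcd(l, e). From gcd(l, e) > 0, i ≤ gcd(l, e).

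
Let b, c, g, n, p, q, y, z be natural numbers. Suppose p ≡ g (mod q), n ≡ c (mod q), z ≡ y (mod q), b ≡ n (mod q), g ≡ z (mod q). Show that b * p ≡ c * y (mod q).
b ≡ n (mod q) and n ≡ c (mod q), so b ≡ c (mod q). From p ≡ g (mod q) and g ≡ z (mod q), p ≡ z (mod q). Since z ≡ y (mod q), p ≡ y (mod q). Using b ≡ c (mod q), by multiplying congruences, b * p ≡ c * y (mod q).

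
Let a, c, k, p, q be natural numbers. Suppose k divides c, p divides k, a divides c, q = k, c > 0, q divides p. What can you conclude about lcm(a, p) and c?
lcm(a, p) ≤ c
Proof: q = k and q divides p, thus k divides p. p divides k, so k = p. k divides c, so p divides c. a divides c, so lcm(a, p) divides c. From c > 0, lcm(a, p) ≤ c.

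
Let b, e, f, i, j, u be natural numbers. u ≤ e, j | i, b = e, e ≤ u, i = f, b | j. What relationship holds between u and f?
u | f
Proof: e ≤ u and u ≤ e, therefore e = u. Since b = e, b = u. b | j and j | i, so b | i. i = f, so b | f. Since b = u, u | f.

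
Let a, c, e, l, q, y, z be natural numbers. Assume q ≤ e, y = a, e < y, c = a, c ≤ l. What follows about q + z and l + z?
q + z < l + z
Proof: y = a and e < y, so e < a. Since q ≤ e, q < a. c = a and c ≤ l, hence a ≤ l. q < a, so q < l. Then q + z < l + z.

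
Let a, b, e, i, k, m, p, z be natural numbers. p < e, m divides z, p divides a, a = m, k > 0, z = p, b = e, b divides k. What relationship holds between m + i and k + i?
m + i < k + i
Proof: Because a = m and p divides a, p divides m. Since z = p and m divides z, m divides p. Since p divides m, p = m. Because b = e and b divides k, e divides k. Since k > 0, e ≤ k. Because p < e, p < k. p = m, so m < k. Then m + i < k + i.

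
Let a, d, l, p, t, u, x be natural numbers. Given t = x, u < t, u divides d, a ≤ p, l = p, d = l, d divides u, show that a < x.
Since d = l and l = p, d = p. From u divides d and d divides u, u = d. Because t = x and u < t, u < x. u = d, so d < x. d = p, so p < x. a ≤ p, so a < x.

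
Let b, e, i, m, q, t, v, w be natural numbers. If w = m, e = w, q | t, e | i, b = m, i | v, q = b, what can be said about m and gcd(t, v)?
m | gcd(t, v)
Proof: From q = b and q | t, b | t. Since b = m, m | t. e = w and w = m, hence e = m. Since e | i, m | i. i | v, so m | v. m | t, so m | gcd(t, v).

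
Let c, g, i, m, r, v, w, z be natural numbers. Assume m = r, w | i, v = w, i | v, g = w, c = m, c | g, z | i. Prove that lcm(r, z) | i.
v = w and i | v, hence i | w. Since w | i, w = i. From c = m and c | g, m | g. Since g = w, m | w. From w = i, m | i. Since m = r, r | i. Since z | i, lcm(r, z) | i.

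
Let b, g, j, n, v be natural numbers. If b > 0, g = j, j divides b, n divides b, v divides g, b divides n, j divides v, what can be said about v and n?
v ≤ n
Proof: Because b divides n and n divides b, b = n. g = j and v divides g, therefore v divides j. Because j divides v, j = v. j divides b, so v divides b. Since b > 0, v ≤ b. b = n, so v ≤ n.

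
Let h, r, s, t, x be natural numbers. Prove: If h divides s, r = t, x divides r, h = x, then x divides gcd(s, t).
From h = x and h divides s, x divides s. r = t and x divides r, thus x divides t. x divides s, so x divides gcd(s, t).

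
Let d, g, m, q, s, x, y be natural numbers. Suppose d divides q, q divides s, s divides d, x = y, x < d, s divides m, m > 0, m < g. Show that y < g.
Because d divides q and q divides s, d divides s. Since s divides d, d = s. From x = y and x < d, y < d. d = s, so y < s. s divides m and m > 0, therefore s ≤ m. Because m < g, s < g. Since y < s, y < g.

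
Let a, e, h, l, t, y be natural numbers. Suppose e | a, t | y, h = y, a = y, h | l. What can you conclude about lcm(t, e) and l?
lcm(t, e) | l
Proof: a = y and e | a, therefore e | y. Because t | y, lcm(t, e) | y. h = y and h | l, therefore y | l. Since lcm(t, e) | y, lcm(t, e) | l.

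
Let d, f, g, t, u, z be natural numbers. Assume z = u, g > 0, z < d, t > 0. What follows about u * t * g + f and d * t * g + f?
u * t * g + f < d * t * g + f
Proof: z = u and z < d, hence u < d. t > 0, so u * t < d * t. From g > 0, u * t * g < d * t * g. Then u * t * g + f < d * t * g + f.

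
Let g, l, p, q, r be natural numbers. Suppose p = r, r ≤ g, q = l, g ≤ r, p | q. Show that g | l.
r ≤ g and g ≤ r, hence r = g. Since p = r, p = g. Because q = l and p | q, p | l. p = g, so g | l.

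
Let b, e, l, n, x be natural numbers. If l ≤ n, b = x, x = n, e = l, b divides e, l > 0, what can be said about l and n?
l = n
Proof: b = x and x = n, hence b = n. Because e = l and b divides e, b divides l. Since b = n, n divides l. Since l > 0, n ≤ l. Because l ≤ n, l = n.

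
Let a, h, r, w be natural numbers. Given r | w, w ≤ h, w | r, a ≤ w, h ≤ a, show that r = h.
r | w and w | r, therefore r = w. h ≤ a and a ≤ w, hence h ≤ w. w ≤ h, so w = h. r = w, so r = h.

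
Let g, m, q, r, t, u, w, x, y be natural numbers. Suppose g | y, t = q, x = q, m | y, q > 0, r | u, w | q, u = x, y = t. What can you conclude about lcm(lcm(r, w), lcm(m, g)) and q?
lcm(lcm(r, w), lcm(m, g)) ≤ q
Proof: Because u = x and x = q, u = q. r | u, so r | q. Since w | q, lcm(r, w) | q. From y = t and t = q, y = q. Because m | y and g | y, lcm(m, g) | y. Since y = q, lcm(m, g) | q. lcm(r, w) | q, so lcm(lcm(r, w), lcm(m, g)) | q. q > 0, so lcm(lcm(r, w), lcm(m, g)) ≤ q.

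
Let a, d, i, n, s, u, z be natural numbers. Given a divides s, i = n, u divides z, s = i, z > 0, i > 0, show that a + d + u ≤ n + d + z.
s = i and a divides s, hence a divides i. i > 0, so a ≤ i. Since i = n, a ≤ n. Then a + d ≤ n + d. u divides z and z > 0, hence u ≤ z. Because a + d ≤ n + d, a + d + u ≤ n + d + z.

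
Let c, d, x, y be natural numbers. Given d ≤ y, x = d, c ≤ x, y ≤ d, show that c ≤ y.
d ≤ y and y ≤ d, hence d = y. Since x = d, x = y. Since c ≤ x, c ≤ y.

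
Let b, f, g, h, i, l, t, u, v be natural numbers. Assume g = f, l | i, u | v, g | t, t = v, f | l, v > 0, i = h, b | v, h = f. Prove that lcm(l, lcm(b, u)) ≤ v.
Since i = h and h = f, i = f. From l | i, l | f. Since f | l, f = l. t = v and g | t, thus g | v. g = f, so f | v. f = l, so l | v. Because b | v and u | v, lcm(b, u) | v. l | v, so lcm(l, lcm(b, u)) | v. Because v > 0, lcm(l, lcm(b, u)) ≤ v.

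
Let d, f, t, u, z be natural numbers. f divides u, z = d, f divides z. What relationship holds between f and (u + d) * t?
f divides (u + d) * t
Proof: z = d and f divides z, hence f divides d. f divides u, so f divides u + d. Then f divides (u + d) * t.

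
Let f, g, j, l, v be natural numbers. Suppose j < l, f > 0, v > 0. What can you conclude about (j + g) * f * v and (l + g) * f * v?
(j + g) * f * v < (l + g) * f * v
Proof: From j < l, j + g < l + g. Using f > 0 and multiplying by a positive, (j + g) * f < (l + g) * f. Combining with v > 0, by multiplying by a positive, (j + g) * f * v < (l + g) * f * v.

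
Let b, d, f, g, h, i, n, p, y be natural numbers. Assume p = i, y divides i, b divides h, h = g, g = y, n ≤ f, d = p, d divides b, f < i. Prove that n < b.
d = p and p = i, so d = i. Since d divides b, i divides b. h = g and g = y, so h = y. Since b divides h, b divides y. y divides i, so b divides i. i divides b, so i = b. n ≤ f and f < i, therefore n < i. Since i = b, n < b.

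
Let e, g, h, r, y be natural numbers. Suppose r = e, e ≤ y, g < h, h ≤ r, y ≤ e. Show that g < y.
From e ≤ y and y ≤ e, e = y. r = e, so r = y. Since h ≤ r, h ≤ y. Because g < h, g < y.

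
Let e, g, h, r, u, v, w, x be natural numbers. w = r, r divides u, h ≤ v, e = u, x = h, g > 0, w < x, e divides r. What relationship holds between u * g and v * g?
u * g < v * g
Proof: Because e = u and e divides r, u divides r. r divides u, so r = u. From x = h and w < x, w < h. Since w = r, r < h. h ≤ v, so r < v. Since r = u, u < v. Combining with g > 0, by multiplying by a positive, u * g < v * g.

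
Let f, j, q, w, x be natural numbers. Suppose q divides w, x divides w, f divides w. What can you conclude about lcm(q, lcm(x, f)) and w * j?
lcm(q, lcm(x, f)) divides w * j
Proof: x divides w and f divides w, so lcm(x, f) divides w. Since q divides w, lcm(q, lcm(x, f)) divides w. Then lcm(q, lcm(x, f)) divides w * j.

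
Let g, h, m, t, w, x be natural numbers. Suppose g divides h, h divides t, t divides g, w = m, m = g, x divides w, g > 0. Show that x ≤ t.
g divides h and h divides t, thus g divides t. Because t divides g, g = t. w = m and m = g, thus w = g. Since x divides w, x divides g. Since g > 0, x ≤ g. g = t, so x ≤ t.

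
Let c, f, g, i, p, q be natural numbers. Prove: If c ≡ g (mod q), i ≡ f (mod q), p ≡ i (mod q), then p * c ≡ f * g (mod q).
Since p ≡ i (mod q) and i ≡ f (mod q), p ≡ f (mod q). Combined with c ≡ g (mod q), by multiplying congruences, p * c ≡ f * g (mod q).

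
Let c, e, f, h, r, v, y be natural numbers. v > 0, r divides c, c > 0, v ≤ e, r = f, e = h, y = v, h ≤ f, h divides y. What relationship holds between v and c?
v ≤ c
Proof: From y = v and h divides y, h divides v. Since v > 0, h ≤ v. e = h and v ≤ e, hence v ≤ h. h ≤ v, so h = v. r = f and r divides c, therefore f divides c. c > 0, so f ≤ c. Since h ≤ f, h ≤ c. Because h = v, v ≤ c.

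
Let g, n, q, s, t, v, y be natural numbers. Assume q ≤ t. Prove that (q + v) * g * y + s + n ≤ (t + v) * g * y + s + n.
q ≤ t, so q + v ≤ t + v. Then (q + v) * g ≤ (t + v) * g. Then (q + v) * g * y ≤ (t + v) * g * y. Then (q + v) * g * y + s ≤ (t + v) * g * y + s. Then (q + v) * g * y + s + n ≤ (t + v) * g * y + s + n.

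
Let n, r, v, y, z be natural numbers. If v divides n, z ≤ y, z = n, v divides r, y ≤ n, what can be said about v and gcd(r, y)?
v divides gcd(r, y)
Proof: z = n and z ≤ y, hence n ≤ y. Since y ≤ n, n = y. Since v divides n, v divides y. v divides r, so v divides gcd(r, y).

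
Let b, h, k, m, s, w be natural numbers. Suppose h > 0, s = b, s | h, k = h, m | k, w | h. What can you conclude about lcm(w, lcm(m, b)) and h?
lcm(w, lcm(m, b)) ≤ h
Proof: From k = h and m | k, m | h. Since s = b and s | h, b | h. m | h, so lcm(m, b) | h. w | h, so lcm(w, lcm(m, b)) | h. h > 0, so lcm(w, lcm(m, b)) ≤ h.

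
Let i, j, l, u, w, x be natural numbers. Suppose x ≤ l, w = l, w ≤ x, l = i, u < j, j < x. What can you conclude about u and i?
u < i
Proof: Since w = l and w ≤ x, l ≤ x. x ≤ l, so x = l. l = i, so x = i. Because u < j and j < x, u < x. x = i, so u < i.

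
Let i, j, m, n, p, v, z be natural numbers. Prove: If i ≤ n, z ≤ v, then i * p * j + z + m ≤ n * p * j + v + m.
i ≤ n. By multiplying by a non-negative, i * p ≤ n * p. By multiplying by a non-negative, i * p * j ≤ n * p * j. z ≤ v, so i * p * j + z ≤ n * p * j + v. Then i * p * j + z + m ≤ n * p * j + v + m.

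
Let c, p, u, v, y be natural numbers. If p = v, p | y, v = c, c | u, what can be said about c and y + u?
c | y + u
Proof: Because p = v and p | y, v | y. v = c, so c | y. Because c | u, c | y + u.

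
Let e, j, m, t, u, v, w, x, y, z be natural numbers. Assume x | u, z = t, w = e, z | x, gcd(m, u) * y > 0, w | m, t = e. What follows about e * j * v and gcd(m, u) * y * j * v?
e * j * v ≤ gcd(m, u) * y * j * v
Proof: w = e and w | m, therefore e | m. From z = t and t = e, z = e. Since z | x and x | u, z | u. Since z = e, e | u. e | m, so e | gcd(m, u). Then e | gcd(m, u) * y. gcd(m, u) * y > 0, so e ≤ gcd(m, u) * y. Then e * j ≤ gcd(m, u) * y * j. Then e * j * v ≤ gcd(m, u) * y * j * v.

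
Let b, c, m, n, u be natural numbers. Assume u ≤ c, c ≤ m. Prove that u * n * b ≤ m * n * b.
u ≤ c and c ≤ m, so u ≤ m. Then u * n ≤ m * n. Then u * n * b ≤ m * n * b.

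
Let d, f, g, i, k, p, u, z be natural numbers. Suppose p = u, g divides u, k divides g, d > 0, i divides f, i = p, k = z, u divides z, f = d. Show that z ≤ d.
k = z and k divides g, hence z divides g. g divides u, so z divides u. u divides z, so u = z. p = u, so p = z. i = p, so i = z. f = d and i divides f, therefore i divides d. From i = z, z divides d. d > 0, so z ≤ d.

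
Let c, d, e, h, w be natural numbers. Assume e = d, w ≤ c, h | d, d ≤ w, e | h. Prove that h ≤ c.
e = d and e | h, therefore d | h. Since h | d, d = h. Since d ≤ w, h ≤ w. Since w ≤ c, h ≤ c.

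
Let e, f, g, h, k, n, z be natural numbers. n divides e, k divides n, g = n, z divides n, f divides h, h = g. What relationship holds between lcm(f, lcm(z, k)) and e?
lcm(f, lcm(z, k)) divides e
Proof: h = g and g = n, therefore h = n. Because f divides h, f divides n. From z divides n and k divides n, lcm(z, k) divides n. Since f divides n, lcm(f, lcm(z, k)) divides n. Since n divides e, lcm(f, lcm(z, k)) divides e.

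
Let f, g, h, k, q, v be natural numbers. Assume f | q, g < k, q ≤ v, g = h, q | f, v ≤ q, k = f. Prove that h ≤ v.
Because f | q and q | f, f = q. q ≤ v and v ≤ q, hence q = v. f = q, so f = v. k = f and g < k, so g < f. Since f = v, g < v. Since g = h, h < v. Then h ≤ v.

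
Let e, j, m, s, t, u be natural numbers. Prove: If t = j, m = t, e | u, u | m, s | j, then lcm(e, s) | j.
m = t and u | m, hence u | t. t = j, so u | j. e | u, so e | j. Since s | j, lcm(e, s) | j.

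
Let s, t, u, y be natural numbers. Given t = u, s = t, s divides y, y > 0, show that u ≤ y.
Since s = t and t = u, s = u. s divides y and y > 0, so s ≤ y. Since s = u, u ≤ y.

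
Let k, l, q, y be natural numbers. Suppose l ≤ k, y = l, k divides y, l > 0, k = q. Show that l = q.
Because y = l and k divides y, k divides l. From l > 0, k ≤ l. l ≤ k, so l = k. Since k = q, l = q.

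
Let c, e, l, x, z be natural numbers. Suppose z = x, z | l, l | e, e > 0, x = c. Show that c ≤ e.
Since z = x and x = c, z = c. From z | l and l | e, z | e. Since e > 0, z ≤ e. z = c, so c ≤ e.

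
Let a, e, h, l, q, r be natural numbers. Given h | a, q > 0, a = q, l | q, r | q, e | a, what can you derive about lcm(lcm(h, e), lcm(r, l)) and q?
lcm(lcm(h, e), lcm(r, l)) ≤ q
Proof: From h | a and e | a, lcm(h, e) | a. From a = q, lcm(h, e) | q. r | q and l | q, hence lcm(r, l) | q. lcm(h, e) | q, so lcm(lcm(h, e), lcm(r, l)) | q. Because q > 0, lcm(lcm(h, e), lcm(r, l)) ≤ q.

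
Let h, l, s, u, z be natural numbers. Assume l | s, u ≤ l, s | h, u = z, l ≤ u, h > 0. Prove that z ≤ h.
l ≤ u and u ≤ l, hence l = u. Since u = z, l = z. From l | s and s | h, l | h. Since l = z, z | h. h > 0, so z ≤ h.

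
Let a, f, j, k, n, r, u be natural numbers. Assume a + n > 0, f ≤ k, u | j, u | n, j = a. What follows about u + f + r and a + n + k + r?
u + f + r ≤ a + n + k + r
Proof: Since j = a and u | j, u | a. u | n, so u | a + n. Since a + n > 0, u ≤ a + n. f ≤ k, so f + r ≤ k + r. u ≤ a + n, so u + f + r ≤ a + n + k + r.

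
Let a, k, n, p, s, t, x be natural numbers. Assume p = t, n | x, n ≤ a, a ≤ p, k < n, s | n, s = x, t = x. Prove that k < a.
Since p = t and t = x, p = x. Because s = x and s | n, x | n. Since n | x, x = n. From p = x, p = n. Since a ≤ p, a ≤ n. Because n ≤ a, n = a. k < n, so k < a.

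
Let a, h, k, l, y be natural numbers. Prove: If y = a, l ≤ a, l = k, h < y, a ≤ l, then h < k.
Since a ≤ l and l ≤ a, a = l. l = k, so a = k. y = a and h < y, thus h < a. a = k, so h < k.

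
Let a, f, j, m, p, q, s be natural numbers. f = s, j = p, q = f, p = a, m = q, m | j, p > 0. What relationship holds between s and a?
s ≤ a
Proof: Since q = f and f = s, q = s. Because j = p and m | j, m | p. Since m = q, q | p. Because p > 0, q ≤ p. From p = a, q ≤ a. q = s, so s ≤ a.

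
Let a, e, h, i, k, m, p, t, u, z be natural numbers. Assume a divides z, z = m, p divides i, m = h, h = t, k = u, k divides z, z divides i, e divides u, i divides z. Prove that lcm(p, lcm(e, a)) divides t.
Since z = m and m = h, z = h. h = t, so z = t. i divides z and z divides i, so i = z. Since p divides i, p divides z. k = u and k divides z, hence u divides z. Since e divides u, e divides z. Since a divides z, lcm(e, a) divides z. p divides z, so lcm(p, lcm(e, a)) divides z. z = t, so lcm(p, lcm(e, a)) divides t.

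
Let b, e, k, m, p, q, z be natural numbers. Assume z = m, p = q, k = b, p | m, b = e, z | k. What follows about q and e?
q | e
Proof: Since k = b and b = e, k = e. Since z = m and z | k, m | k. Because p | m, p | k. Since p = q, q | k. Because k = e, q | e.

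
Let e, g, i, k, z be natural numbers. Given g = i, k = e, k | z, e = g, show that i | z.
Because k = e and e = g, k = g. Since g = i, k = i. k | z, so i | z.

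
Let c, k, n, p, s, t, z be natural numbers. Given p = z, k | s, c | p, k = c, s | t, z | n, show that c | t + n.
From k | s and s | t, k | t. Since k = c, c | t. p = z and c | p, so c | z. z | n, so c | n. Since c | t, c | t + n.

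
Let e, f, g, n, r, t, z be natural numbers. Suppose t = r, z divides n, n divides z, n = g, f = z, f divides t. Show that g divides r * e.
Because z divides n and n divides z, z = n. Because n = g, z = g. Because f = z and f divides t, z divides t. z = g, so g divides t. Because t = r, g divides r. Then g divides r * e.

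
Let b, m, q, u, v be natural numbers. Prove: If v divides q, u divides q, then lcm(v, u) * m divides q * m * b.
v divides q and u divides q, hence lcm(v, u) divides q. Then lcm(v, u) * m divides q * m. Then lcm(v, u) * m divides q * m * b.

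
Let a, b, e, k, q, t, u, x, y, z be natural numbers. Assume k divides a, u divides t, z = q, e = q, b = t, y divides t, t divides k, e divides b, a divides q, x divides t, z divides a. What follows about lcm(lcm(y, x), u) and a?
lcm(lcm(y, x), u) divides a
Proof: t divides k and k divides a, thus t divides a. Since z = q and z divides a, q divides a. Since a divides q, q = a. From e = q, e = a. Because b = t and e divides b, e divides t. Since e = a, a divides t. t divides a, so t = a. y divides t and x divides t, hence lcm(y, x) divides t. Since u divides t, lcm(lcm(y, x), u) divides t. Since t = a, lcm(lcm(y, x), u) divides a.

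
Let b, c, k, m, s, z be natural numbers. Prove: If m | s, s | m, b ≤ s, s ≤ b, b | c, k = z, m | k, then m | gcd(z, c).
k = z and m | k, thus m | z. From b ≤ s and s ≤ b, b = s. s | m and m | s, therefore s = m. b = s, so b = m. b | c, so m | c. Since m | z, m | gcd(z, c).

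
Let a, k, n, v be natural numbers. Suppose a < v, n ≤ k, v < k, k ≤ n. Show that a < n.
k ≤ n and n ≤ k, hence k = n. Since v < k, v < n. Since a < v, a < n.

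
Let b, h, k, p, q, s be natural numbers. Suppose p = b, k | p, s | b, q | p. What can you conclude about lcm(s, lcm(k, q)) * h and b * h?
lcm(s, lcm(k, q)) * h | b * h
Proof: k | p and q | p, hence lcm(k, q) | p. From p = b, lcm(k, q) | b. s | b, so lcm(s, lcm(k, q)) | b. Then lcm(s, lcm(k, q)) * h | b * h.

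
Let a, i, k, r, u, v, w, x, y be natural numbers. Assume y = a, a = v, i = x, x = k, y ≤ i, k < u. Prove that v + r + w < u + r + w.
y = a and a = v, hence y = v. i = x and x = k, so i = k. y ≤ i, so y ≤ k. k < u, so y < u. Since y = v, v < u. Then v + r < u + r. Then v + r + w < u + r + w.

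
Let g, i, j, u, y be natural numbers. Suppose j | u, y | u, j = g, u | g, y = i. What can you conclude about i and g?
i | g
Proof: j = g and j | u, hence g | u. Because u | g, u = g. y = i and y | u, therefore i | u. u = g, so i | g.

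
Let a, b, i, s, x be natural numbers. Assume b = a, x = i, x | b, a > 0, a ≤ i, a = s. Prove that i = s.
x = i and x | b, hence i | b. b = a, so i | a. a > 0, so i ≤ a. a ≤ i, so i = a. a = s, so i = s.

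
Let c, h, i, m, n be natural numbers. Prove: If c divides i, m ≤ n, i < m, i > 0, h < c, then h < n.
c divides i and i > 0, hence c ≤ i. From i < m and m ≤ n, i < n. Because c ≤ i, c < n. Since h < c, h < n.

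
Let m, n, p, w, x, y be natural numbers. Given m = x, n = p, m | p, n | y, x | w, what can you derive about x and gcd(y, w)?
x | gcd(y, w)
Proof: m = x and m | p, thus x | p. n = p and n | y, thus p | y. Since x | p, x | y. x | w, so x | gcd(y, w).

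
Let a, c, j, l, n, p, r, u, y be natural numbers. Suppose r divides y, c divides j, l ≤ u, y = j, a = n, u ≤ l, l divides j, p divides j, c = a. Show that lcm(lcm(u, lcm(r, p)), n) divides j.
l ≤ u and u ≤ l, thus l = u. Since l divides j, u divides j. y = j and r divides y, thus r divides j. p divides j, so lcm(r, p) divides j. Since u divides j, lcm(u, lcm(r, p)) divides j. c = a and a = n, hence c = n. Since c divides j, n divides j. lcm(u, lcm(r, p)) divides j, so lcm(lcm(u, lcm(r, p)), n) divides j.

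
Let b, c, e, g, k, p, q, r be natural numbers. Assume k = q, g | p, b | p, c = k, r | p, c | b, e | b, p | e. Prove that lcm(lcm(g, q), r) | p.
p | e and e | b, thus p | b. b | p, so b = p. From c = k and k = q, c = q. Since c | b, q | b. b = p, so q | p. Since g | p, lcm(g, q) | p. Since r | p, lcm(lcm(g, q), r) | p.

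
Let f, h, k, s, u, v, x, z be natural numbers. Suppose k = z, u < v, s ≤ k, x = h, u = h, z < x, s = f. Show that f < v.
k = z and s ≤ k, so s ≤ z. Since s = f, f ≤ z. x = h and z < x, therefore z < h. Because f ≤ z, f < h. Because u = h and u < v, h < v. From f < h, f < v.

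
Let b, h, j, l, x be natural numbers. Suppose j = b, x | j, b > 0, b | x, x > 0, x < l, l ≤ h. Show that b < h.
j = b and x | j, so x | b. Since b > 0, x ≤ b. b | x and x > 0, so b ≤ x. Since x ≤ b, x = b. Because x < l, b < l. Since l ≤ h, b < h.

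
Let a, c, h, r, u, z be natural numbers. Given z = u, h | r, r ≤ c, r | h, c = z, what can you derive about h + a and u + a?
h + a ≤ u + a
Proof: Because c = z and z = u, c = u. r | h and h | r, so r = h. r ≤ c, so h ≤ c. c = u, so h ≤ u. Then h + a ≤ u + a.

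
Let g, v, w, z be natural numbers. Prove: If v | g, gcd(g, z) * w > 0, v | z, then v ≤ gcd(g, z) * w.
v | g and v | z, therefore v | gcd(g, z). Then v | gcd(g, z) * w. gcd(g, z) * w > 0, so v ≤ gcd(g, z) * w.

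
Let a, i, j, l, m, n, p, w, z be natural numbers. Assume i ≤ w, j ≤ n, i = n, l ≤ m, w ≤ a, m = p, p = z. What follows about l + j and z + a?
l + j ≤ z + a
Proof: m = p and p = z, so m = z. Since l ≤ m, l ≤ z. i = n and i ≤ w, so n ≤ w. Since j ≤ n, j ≤ w. Since w ≤ a, j ≤ a. From l ≤ z, l + j ≤ z + a.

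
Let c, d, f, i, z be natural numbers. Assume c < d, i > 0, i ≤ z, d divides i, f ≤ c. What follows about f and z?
f < z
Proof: d divides i and i > 0, therefore d ≤ i. Since c < d, c < i. From i ≤ z, c < z. Since f ≤ c, f < z.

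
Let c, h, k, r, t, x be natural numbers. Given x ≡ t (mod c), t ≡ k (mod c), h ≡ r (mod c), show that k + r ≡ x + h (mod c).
Since x ≡ t (mod c) and t ≡ k (mod c), x ≡ k (mod c). Since h ≡ r (mod c), by adding congruences, x + h ≡ k + r (mod c). Then k + r ≡ x + h (mod c).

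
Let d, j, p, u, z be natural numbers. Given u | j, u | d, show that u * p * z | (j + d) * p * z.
From u | j and u | d, u | j + d. Then u * p | (j + d) * p. Then u * p * z | (j + d) * p * z.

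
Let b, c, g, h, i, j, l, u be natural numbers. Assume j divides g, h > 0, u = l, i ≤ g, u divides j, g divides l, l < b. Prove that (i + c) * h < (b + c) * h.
From u = l and u divides j, l divides j. j divides g, so l divides g. Because g divides l, g = l. i ≤ g, so i ≤ l. Since l < b, i < b. Then i + c < b + c. Since h > 0, by multiplying by a positive, (i + c) * h < (b + c) * h.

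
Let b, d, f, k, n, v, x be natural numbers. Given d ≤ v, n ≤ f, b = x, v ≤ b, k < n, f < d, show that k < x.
From n ≤ f and f < d, n < d. Since k < n, k < d. From d ≤ v and v ≤ b, d ≤ b. b = x, so d ≤ x. k < d, so k < x.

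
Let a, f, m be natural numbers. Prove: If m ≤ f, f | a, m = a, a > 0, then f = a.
f | a and a > 0, thus f ≤ a. Because m = a and m ≤ f, a ≤ f. Since f ≤ a, f = a.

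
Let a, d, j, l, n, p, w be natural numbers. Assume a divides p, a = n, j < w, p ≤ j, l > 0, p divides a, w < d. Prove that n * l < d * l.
From p divides a and a divides p, p = a. a = n, so p = n. Because p ≤ j and j < w, p < w. Since w < d, p < d. p = n, so n < d. Since l > 0, by multiplying by a positive, n * l < d * l.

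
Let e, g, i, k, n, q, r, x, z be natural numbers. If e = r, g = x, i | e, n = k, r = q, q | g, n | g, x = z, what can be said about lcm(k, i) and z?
lcm(k, i) | z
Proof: g = x and x = z, therefore g = z. n = k and n | g, hence k | g. Because e = r and r = q, e = q. Since i | e, i | q. q | g, so i | g. Since k | g, lcm(k, i) | g. Since g = z, lcm(k, i) | z.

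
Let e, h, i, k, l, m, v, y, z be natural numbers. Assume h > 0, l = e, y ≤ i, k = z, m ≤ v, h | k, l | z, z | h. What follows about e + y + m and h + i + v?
e + y + m ≤ h + i + v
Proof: Since k = z and h | k, h | z. Since z | h, z = h. Since l | z, l | h. Since h > 0, l ≤ h. Since l = e, e ≤ h. Since y ≤ i and m ≤ v, y + m ≤ i + v. e ≤ h, so e + y + m ≤ h + i + v.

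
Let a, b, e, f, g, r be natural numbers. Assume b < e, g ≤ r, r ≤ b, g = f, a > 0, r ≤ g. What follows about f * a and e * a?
f * a < e * a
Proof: r ≤ g and g ≤ r, therefore r = g. g = f, so r = f. From r ≤ b and b < e, r < e. Since r = f, f < e. Combining with a > 0, by multiplying by a positive, f * a < e * a.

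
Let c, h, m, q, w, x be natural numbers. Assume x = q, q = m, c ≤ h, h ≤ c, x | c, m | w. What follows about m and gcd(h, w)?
m | gcd(h, w)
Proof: Because x = q and q = m, x = m. c ≤ h and h ≤ c, so c = h. x | c, so x | h. x = m, so m | h. m | w, so m | gcd(h, w).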